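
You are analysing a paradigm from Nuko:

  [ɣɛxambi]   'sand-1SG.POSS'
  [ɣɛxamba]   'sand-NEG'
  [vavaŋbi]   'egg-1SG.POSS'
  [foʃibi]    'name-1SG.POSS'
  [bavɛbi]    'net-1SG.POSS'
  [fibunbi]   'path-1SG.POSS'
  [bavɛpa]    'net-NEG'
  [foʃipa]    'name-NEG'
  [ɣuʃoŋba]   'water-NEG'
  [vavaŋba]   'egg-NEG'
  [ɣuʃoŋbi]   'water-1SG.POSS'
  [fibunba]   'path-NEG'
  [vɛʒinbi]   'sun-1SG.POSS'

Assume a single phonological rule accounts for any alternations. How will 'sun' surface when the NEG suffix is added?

[vɛʒinba]

The NEG suffix surfaces as [-ba] and [-pa], depending on the final segment of the stem.
The 1SG.POSS suffix, which begins with [b], is invariant after every stem; so [b] is not altered by any rule here.
The NEG suffix is therefore /-pa/ underlyingly, with post-nasal voicing: voiceless stops become voiced after a nasal.
After 'sun', which ends in a nasal, the suffix surfaces as [-ba], giving [vɛʒinba].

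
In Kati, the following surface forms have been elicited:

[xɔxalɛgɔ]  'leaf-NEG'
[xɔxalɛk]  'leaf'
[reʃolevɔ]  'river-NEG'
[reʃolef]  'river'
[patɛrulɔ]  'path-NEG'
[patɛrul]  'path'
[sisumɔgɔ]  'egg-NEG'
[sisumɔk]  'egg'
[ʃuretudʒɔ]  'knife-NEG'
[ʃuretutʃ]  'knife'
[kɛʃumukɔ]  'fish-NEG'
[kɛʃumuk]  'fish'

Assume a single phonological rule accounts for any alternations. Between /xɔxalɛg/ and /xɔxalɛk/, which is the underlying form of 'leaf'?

/xɔxalɛg/

'leaf' shows [g] ~ [k] at the end of the stem ([xɔxalɛgɔ] vs [xɔxalɛk]).
The stem 'fish' ([kɛʃumukɔ], [kɛʃumuk]) shows [k] unchanged in both environments, so [k] cannot be basic with [g] derived before the NEG suffix.
The alternation reflects word-final obstruent devoicing: voiced obstruents become voiceless word-finally. /g/ is underlying.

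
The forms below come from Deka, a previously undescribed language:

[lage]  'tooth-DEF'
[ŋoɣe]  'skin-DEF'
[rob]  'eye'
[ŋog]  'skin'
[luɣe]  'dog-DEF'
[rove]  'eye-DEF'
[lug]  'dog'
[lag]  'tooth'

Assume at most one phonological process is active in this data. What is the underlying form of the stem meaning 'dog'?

The root 'dog' surfaces as [luɣe] and [lug], with a stem-final [ɣ] ~ [g] alternation.
But 'tooth' keeps [g] in both environments ([lage], [lag]), so there is no rule changing /g/ to [ɣ] before the DEF suffix.
So /ɣ/ is underlying, and a rule of word-final hardening — voiced fricatives become stops word-finally — gives [g].

/luɣ/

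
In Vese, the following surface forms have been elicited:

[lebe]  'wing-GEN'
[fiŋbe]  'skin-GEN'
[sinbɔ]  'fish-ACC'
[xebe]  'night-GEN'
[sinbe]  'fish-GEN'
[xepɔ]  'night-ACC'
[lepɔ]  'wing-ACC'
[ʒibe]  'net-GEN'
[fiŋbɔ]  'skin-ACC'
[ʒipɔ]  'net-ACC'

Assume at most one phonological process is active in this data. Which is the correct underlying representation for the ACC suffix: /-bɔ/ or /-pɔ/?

/-pɔ/

The ACC morpheme has two allomorphs, [-bɔ] and [-pɔ].
The GEN suffix, which begins with [b], is invariant after every stem; so [b] is not altered by any rule here.
The ACC suffix is therefore /-pɔ/ underlyingly, with post-nasal voicing: voiceless stops become voiced after a nasal.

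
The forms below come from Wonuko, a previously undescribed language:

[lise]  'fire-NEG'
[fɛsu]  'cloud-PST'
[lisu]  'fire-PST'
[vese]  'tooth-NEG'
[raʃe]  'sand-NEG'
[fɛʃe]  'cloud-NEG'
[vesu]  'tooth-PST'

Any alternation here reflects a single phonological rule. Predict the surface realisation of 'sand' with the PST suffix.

The stem for 'cloud' ends in [ʃ] in [fɛʃe] but [s] in [fɛsu].
The stem 'tooth' ([vese], [vesu]) shows [s] unchanged in both environments, so [s] cannot be basic with [ʃ] derived before the NEG suffix.
Therefore /ʃ/ is basic and [s] is derived by depalatalization (palato-alveolar /ʃ/ becomes [s] when no front vowel follows).
The one attested form of 'sand', [raʃe], shows underlying /raʃ/. Applying the same rule when no front vowel follows gives [rasu].

[rasu]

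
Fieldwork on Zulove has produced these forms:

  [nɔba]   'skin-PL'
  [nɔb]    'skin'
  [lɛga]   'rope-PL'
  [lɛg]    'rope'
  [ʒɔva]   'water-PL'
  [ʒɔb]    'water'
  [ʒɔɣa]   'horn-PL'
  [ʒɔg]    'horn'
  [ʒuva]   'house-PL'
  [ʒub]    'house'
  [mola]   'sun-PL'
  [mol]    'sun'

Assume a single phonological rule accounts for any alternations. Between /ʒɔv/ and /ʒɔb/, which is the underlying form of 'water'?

/ʒɔv/

The stem for 'water' ends in [v] in [ʒɔva] but [b] in [ʒɔb].
If /b/ were underlying and a rule turned it into [v] before the PL suffix, 'skin' would also alternate; but it has [b] in both [nɔba] and [nɔb].
The alternation reflects word-final hardening: voiced fricatives become stops word-finally. /v/ is underlying.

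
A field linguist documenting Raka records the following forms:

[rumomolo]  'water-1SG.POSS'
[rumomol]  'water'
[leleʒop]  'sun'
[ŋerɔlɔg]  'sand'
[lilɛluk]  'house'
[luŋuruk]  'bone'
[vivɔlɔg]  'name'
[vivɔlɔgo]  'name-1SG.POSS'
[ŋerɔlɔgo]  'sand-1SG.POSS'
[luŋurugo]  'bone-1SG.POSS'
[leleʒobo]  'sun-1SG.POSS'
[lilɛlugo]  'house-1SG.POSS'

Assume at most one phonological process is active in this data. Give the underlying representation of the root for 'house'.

/lilɛluk/

In [lilɛlugo] and [lilɛluk] the final segment of 'house' alternates: [g] ~ [k].
The stem 'sand' ([ŋerɔlɔgo], [ŋerɔlɔg]) shows [g] unchanged in both environments, so [g] cannot be basic with [k] derived in isolation.
The alternation reflects intervocalic voicing: voiceless stops become voiced between vowels. /k/ is underlying.
So 'house' = /lilɛluk/.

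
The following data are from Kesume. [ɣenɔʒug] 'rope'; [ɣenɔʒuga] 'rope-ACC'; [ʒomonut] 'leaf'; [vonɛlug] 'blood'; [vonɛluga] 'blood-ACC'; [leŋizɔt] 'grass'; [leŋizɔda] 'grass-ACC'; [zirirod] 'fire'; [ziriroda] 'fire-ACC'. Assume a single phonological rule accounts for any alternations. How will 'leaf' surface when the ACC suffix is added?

[ʒomonuda]

'grass' shows [t] ~ [d] at the end of the stem ([leŋizɔt] vs [leŋizɔda]).
If /d/ were underlying and a rule turned it into [t] in isolation, 'fire' would also alternate; but it has [d] in both [zirirod] and [ziriroda].
The alternation reflects intervocalic voicing: voiceless stops become voiced between vowels. /t/ is underlying.
From [ʒomonut] the stem 'leaf' is /ʒomonut/; between vowels this yields [ʒomonuda].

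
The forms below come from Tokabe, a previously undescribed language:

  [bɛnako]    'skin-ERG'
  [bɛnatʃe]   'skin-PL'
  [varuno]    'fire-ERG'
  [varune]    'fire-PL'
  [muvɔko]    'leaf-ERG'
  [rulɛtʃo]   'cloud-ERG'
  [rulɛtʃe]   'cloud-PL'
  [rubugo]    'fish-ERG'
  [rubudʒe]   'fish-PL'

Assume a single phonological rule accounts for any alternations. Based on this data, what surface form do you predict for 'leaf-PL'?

[muvɔtʃe]

'skin' shows [k] ~ [tʃ] at the end of the stem ([bɛnako] vs [bɛnatʃe]).
If /tʃ/ were underlying and a rule turned it into [k] before the ERG suffix, 'cloud' would also alternate; but it has [tʃ] in both [rulɛtʃo] and [rulɛtʃe].
So /k/ is underlying, and a rule of palatalization before a front vowel — /k/ and /g/ become palato-alveolar [tʃ] and [dʒ] before a front vowel — gives [tʃ].
From [muvɔko] the stem 'leaf' is /muvɔk/; before a front vowel this yields [muvɔtʃe].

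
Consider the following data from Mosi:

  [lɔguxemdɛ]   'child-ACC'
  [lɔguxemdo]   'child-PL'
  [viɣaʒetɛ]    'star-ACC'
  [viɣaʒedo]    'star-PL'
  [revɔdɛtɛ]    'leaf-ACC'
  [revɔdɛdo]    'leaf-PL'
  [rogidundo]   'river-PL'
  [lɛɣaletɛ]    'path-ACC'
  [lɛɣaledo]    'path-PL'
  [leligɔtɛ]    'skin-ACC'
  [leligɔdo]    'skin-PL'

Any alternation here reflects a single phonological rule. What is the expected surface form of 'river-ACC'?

[rogidundɛ]

The ACC morpheme has two allomorphs, [-dɛ] and [-tɛ].
The PL suffix, which begins with [d], is invariant after every stem; so [d] is not altered by any rule here.
So the underlying form is /-tɛ/, and voiceless stops become voiced after a nasal.
After 'river', which ends in a nasal, the suffix surfaces as [-dɛ], giving [rogidundɛ].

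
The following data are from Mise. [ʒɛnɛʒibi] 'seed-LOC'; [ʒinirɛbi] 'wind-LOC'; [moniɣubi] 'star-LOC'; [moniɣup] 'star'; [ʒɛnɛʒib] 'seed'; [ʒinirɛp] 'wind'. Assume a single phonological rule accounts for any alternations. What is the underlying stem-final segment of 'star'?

The stem for 'star' ends in [p] in [moniɣup] but [b] in [moniɣubi].
Compare 'seed', with invariant [b] in [ʒɛnɛʒib] and [ʒɛnɛʒibi]: an analysis with underlying /b/ and a rule producing [p] in isolation would wrongly predict alternation here too.
The alternation reflects intervocalic voicing: voiceless stops become voiced between vowels. /p/ is underlying.

/p/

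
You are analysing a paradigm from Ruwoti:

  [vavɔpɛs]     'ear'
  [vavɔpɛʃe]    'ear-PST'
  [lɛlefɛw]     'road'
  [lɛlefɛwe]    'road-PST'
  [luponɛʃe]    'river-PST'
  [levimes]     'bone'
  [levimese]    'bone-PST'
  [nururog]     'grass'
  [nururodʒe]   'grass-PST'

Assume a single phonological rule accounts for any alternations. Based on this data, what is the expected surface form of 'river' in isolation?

[luponɛs]

In [vavɔpɛs] and [vavɔpɛʃe] the final segment of 'ear' alternates: [s] ~ [ʃ].
If /s/ were underlying and a rule turned it into [ʃ] before the PST suffix, 'bone' would also alternate; but it has [s] in both [levimes] and [levimese].
Therefore /ʃ/ is basic and [s] is derived by depalatalization (palato-alveolar /dʒ/ and /ʃ/ become [g] and [s] when no front vowel follows).
The one attested form of 'river', [luponɛʃe], shows underlying /luponɛʃ/. Applying the same rule when no front vowel follows gives [luponɛs].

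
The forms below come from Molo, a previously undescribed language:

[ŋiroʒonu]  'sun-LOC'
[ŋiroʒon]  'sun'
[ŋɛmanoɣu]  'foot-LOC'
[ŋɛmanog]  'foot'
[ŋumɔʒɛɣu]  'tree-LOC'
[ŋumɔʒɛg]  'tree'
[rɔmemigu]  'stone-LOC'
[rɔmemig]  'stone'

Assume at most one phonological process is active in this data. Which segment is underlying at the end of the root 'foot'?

/ɣ/

The stem for 'foot' ends in [ɣ] in [ŋɛmanoɣu] but [g] in [ŋɛmanog].
Compare 'stone', with invariant [g] in [rɔmemigu] and [rɔmemig]: an analysis with underlying /g/ and a rule producing [ɣ] before the LOC suffix would wrongly predict alternation here too.
So /ɣ/ is underlying, and a rule of word-final hardening — voiced fricatives become stops word-finally — gives [g].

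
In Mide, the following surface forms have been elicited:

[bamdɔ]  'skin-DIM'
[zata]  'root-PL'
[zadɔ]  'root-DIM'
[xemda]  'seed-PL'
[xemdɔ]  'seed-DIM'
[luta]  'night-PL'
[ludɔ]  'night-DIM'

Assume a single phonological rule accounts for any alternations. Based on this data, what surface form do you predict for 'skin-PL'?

The PL suffix surfaces as [-da] and [-ta], depending on the final segment of the stem.
The DIM suffix, which begins with [d], is invariant after every stem; so [d] is not altered by any rule here.
The PL suffix is therefore /-ta/ underlyingly, with post-nasal voicing: voiceless stops become voiced after a nasal.
After 'skin', which ends in a nasal, the suffix surfaces as [-da], giving [bamda].

[bamda]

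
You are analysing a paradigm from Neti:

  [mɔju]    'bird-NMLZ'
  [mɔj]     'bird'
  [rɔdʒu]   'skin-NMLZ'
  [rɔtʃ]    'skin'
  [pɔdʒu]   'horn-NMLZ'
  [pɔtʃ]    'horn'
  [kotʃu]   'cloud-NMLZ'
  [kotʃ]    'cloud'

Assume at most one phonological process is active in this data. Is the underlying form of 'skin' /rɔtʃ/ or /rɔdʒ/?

/rɔdʒ/

The root 'skin' surfaces as [rɔdʒu] and [rɔtʃ], with a stem-final [dʒ] ~ [tʃ] alternation.
But 'cloud' keeps [tʃ] in both environments ([kotʃu], [kotʃ]), so there is no rule changing /tʃ/ to [dʒ] before the NMLZ suffix.
The underlying segment must be /dʒ/; voiced obstruents become voiceless word-finally, yielding [tʃ] there.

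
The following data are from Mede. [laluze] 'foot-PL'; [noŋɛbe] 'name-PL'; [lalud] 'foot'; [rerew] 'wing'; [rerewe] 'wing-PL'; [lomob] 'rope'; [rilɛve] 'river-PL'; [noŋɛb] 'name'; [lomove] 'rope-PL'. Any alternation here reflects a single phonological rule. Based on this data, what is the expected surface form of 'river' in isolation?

The root 'rope' surfaces as [lomob] and [lomove], with a stem-final [b] ~ [v] alternation.
But 'name' keeps [b] in both environments ([noŋɛb], [noŋɛbe]), so there is no rule changing /b/ to [v] before the PL suffix.
The underlying segment must be /v/; voiced fricatives become stops word-finally, yielding [b] there.
The one attested form of 'river', [rilɛve], shows underlying /rilɛv/. Applying the same rule word-finally gives [rilɛb].

[rilɛb]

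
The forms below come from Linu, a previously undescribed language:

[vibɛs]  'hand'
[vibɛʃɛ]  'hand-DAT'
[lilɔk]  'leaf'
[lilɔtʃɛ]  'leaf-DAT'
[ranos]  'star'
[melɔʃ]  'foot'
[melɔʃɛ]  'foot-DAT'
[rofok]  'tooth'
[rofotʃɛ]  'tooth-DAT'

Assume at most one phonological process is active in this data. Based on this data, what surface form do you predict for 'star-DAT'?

[ranoʃɛ]

The root 'hand' surfaces as [vibɛs] and [vibɛʃɛ], with a stem-final [s] ~ [ʃ] alternation.
If /ʃ/ were underlying and a rule turned it into [s] in isolation, 'foot' would also alternate; but it has [ʃ] in both [melɔʃ] and [melɔʃɛ].
Therefore /s/ is basic and [ʃ] is derived by palatalization before a front vowel (/k/ and /s/ become palato-alveolar [tʃ] and [ʃ] before a front vowel).
The one attested form of 'star', [ranos], shows underlying /ranos/. Applying the same rule before a front vowel gives [ranoʃɛ].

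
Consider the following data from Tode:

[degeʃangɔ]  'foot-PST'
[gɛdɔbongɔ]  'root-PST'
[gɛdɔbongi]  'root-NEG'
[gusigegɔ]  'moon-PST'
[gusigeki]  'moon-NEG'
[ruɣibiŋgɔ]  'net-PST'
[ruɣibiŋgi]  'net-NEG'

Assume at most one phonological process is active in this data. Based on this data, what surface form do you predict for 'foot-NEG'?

The NEG morpheme has two allomorphs, [-gi] and [-ki].
The PST suffix, which begins with [g], is invariant after every stem; so [g] is not altered by any rule here.
The NEG suffix is therefore /-ki/ underlyingly, with post-nasal voicing: voiceless stops become voiced after a nasal.
After 'foot', which ends in a nasal, the suffix surfaces as [-gi], giving [degeʃangi].

[degeʃangi]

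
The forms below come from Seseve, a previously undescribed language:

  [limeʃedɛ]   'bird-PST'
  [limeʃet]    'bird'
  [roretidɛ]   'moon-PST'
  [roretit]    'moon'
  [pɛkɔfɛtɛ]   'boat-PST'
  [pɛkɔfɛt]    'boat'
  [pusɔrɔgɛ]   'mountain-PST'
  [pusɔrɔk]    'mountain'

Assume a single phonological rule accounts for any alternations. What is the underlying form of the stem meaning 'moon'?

/roretid/

'moon' shows [d] ~ [t] at the end of the stem ([roretidɛ] vs [roretit]).
If /t/ were underlying and a rule turned it into [d] before the PST suffix, 'boat' would also alternate; but it has [t] in both [pɛkɔfɛtɛ] and [pɛkɔfɛt].
The alternation reflects word-final obstruent devoicing: voiced obstruents become voiceless word-finally. /d/ is underlying.
So 'moon' = /roretid/.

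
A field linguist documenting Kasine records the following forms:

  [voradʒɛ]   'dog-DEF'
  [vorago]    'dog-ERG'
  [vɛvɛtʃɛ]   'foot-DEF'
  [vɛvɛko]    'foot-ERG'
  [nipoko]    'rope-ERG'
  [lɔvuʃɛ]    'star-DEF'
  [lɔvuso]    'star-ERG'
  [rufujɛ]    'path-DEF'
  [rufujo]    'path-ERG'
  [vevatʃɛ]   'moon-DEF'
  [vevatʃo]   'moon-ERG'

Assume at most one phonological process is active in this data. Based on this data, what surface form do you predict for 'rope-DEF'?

The stem for 'foot' ends in [tʃ] in [vɛvɛtʃɛ] but [k] in [vɛvɛko].
Compare 'moon', with invariant [tʃ] in [vevatʃɛ] and [vevatʃo]: an analysis with underlying /tʃ/ and a rule producing [k] before the ERG suffix would wrongly predict alternation here too.
Therefore /k/ is basic and [tʃ] is derived by palatalization before a front vowel (/k/, /g/ and /s/ become palato-alveolar [tʃ], [dʒ] and [ʃ] before a front vowel).
From [nipoko] the stem 'rope' is /nipok/; before a front vowel this yields [nipotʃɛ].

[nipotʃɛ]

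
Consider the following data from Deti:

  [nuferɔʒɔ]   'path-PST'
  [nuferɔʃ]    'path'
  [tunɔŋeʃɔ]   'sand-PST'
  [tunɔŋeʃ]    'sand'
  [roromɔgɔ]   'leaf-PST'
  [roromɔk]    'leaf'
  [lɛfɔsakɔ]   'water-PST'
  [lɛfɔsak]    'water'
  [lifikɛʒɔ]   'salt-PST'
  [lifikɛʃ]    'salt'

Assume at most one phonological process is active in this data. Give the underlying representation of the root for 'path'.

/nuferɔʒ/

In [nuferɔʒɔ] and [nuferɔʃ] the final segment of 'path' alternates: [ʒ] ~ [ʃ].
If /ʃ/ were underlying and a rule turned it into [ʒ] before the PST suffix, 'sand' would also alternate; but it has [ʃ] in both [tunɔŋeʃɔ] and [tunɔŋeʃ].
So /ʒ/ is underlying, and a rule of word-final obstruent devoicing — voiced obstruents become voiceless word-finally — gives [ʃ].
Hence 'path' is /nuferɔʒ/ underlyingly.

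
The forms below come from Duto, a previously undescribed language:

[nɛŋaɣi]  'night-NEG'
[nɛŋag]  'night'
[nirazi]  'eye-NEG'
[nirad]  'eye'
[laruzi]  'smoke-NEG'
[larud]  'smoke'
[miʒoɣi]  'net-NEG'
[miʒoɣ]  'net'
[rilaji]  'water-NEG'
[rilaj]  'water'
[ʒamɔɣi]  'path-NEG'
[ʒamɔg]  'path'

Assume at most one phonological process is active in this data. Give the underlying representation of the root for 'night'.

The root 'night' surfaces as [nɛŋaɣi] and [nɛŋag], with a stem-final [ɣ] ~ [g] alternation.
The stem 'net' ([miʒoɣi], [miʒoɣ]) shows [ɣ] unchanged in both environments, so [ɣ] cannot be basic with [g] derived in isolation.
Therefore /g/ is basic and [ɣ] is derived by intervocalic spirantization (voiced stops become fricatives between vowels).

/nɛŋag/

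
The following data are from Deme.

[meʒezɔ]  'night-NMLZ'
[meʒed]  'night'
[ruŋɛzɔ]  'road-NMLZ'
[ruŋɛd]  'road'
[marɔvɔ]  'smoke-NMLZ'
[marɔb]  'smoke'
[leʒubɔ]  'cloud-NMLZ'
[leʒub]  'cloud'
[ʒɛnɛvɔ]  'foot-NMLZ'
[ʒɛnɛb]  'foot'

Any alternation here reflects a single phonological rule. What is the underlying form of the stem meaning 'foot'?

/ʒɛnɛv/

'foot' shows [v] ~ [b] at the end of the stem ([ʒɛnɛvɔ] vs [ʒɛnɛb]).
Compare 'cloud', with invariant [b] in [leʒubɔ] and [leʒub]: an analysis with underlying /b/ and a rule producing [v] before the NMLZ suffix would wrongly predict alternation here too.
The underlying segment must be /v/; voiced fricatives become stops word-finally, yielding [b] there.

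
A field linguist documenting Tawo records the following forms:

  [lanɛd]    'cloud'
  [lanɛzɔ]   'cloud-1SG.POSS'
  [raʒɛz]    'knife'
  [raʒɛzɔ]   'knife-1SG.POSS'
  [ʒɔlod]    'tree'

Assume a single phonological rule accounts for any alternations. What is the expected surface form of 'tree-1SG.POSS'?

[ʒɔlozɔ]

The stem for 'cloud' ends in [d] in [lanɛd] but [z] in [lanɛzɔ].
Compare 'knife', with invariant [z] in [raʒɛz] and [raʒɛzɔ]: an analysis with underlying /z/ and a rule producing [d] in isolation would wrongly predict alternation here too.
The underlying segment must be /d/; voiced stops become fricatives between vowels, yielding [z] there.
From [ʒɔlod] the stem 'tree' is /ʒɔlod/; between vowels this yields [ʒɔlozɔ].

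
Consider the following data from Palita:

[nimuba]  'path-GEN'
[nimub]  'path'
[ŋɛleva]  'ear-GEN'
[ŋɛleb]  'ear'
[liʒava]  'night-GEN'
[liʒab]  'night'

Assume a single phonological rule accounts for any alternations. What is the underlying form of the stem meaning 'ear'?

/ŋɛlev/

The stem for 'ear' ends in [v] in [ŋɛleva] but [b] in [ŋɛleb].
If /b/ were underlying and a rule turned it into [v] before the GEN suffix, 'path' would also alternate; but it has [b] in both [nimuba] and [nimub].
So /v/ is underlying, and a rule of word-final hardening — voiced fricatives become stops word-finally — gives [b].
Hence 'ear' is /ŋɛlev/ underlyingly.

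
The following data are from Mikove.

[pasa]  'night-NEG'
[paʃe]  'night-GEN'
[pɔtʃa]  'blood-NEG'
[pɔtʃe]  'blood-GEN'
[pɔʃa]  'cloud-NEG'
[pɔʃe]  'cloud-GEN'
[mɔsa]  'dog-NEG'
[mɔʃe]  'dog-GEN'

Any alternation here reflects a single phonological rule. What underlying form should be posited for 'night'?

/pas/

The root 'night' surfaces as [pasa] and [paʃe], with a stem-final [s] ~ [ʃ] alternation.
Compare 'cloud', with invariant [ʃ] in [pɔʃa] and [pɔʃe]: an analysis with underlying /ʃ/ and a rule producing [s] before the NEG suffix would wrongly predict alternation here too.
Therefore /s/ is basic and [ʃ] is derived by palatalization before a front vowel (/s/ becomes palato-alveolar [ʃ] before a front vowel).
So 'night' = /pas/.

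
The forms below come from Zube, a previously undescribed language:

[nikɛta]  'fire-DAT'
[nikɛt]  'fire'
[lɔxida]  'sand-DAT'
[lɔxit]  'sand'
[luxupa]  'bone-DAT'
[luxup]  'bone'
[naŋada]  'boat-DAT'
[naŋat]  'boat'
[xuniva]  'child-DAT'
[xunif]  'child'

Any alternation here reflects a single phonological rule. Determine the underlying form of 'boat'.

The root 'boat' surfaces as [naŋada] and [naŋat], with a stem-final [d] ~ [t] alternation.
If /t/ were underlying and a rule turned it into [d] before the DAT suffix, 'fire' would also alternate; but it has [t] in both [nikɛta] and [nikɛt].
Therefore /d/ is basic and [t] is derived by word-final obstruent devoicing (voiced obstruents become voiceless word-finally).
So 'boat' = /naŋad/.

/naŋad/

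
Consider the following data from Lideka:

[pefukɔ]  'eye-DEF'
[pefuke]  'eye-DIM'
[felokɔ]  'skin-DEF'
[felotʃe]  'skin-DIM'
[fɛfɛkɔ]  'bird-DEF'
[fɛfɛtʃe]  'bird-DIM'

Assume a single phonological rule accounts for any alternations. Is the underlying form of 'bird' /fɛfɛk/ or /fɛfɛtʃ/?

/fɛfɛtʃ/

In [fɛfɛkɔ] and [fɛfɛtʃe] the final segment of 'bird' alternates: [k] ~ [tʃ].
Compare 'eye', with invariant [k] in [pefukɔ] and [pefuke]: an analysis with underlying /k/ and a rule producing [tʃ] before the DIM suffix would wrongly predict alternation here too.
The underlying segment must be /tʃ/; palato-alveolar /tʃ/ becomes [k] when no front vowel follows, yielding [k] there.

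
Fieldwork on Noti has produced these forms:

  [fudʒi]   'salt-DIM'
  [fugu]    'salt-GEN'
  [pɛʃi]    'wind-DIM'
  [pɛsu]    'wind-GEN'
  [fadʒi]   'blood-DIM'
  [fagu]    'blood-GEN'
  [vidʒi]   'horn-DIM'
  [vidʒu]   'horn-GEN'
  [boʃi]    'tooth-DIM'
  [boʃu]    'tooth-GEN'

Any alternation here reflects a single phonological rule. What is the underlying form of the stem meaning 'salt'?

'salt' shows [dʒ] ~ [g] at the end of the stem ([fudʒi] vs [fugu]).
The stem 'horn' ([vidʒi], [vidʒu]) shows [dʒ] unchanged in both environments, so [dʒ] cannot be basic with [g] derived before the GEN suffix.
The alternation reflects palatalization before a front vowel: /g/ and /s/ become palato-alveolar [dʒ] and [ʃ] before a front vowel. /g/ is underlying.
Hence 'salt' is /fug/ underlyingly.

/fug/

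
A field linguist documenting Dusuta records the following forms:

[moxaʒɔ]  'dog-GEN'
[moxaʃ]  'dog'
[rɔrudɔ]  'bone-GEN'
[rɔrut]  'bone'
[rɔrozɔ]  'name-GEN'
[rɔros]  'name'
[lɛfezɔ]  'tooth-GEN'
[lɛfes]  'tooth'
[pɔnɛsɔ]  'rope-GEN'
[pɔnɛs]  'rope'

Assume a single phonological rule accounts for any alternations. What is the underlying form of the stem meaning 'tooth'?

In [lɛfezɔ] and [lɛfes] the final segment of 'tooth' alternates: [z] ~ [s].
Compare 'rope', with invariant [s] in [pɔnɛsɔ] and [pɔnɛs]: an analysis with underlying /s/ and a rule producing [z] before the GEN suffix would wrongly predict alternation here too.
Therefore /z/ is basic and [s] is derived by word-final obstruent devoicing (voiced obstruents become voiceless word-finally).
The underlying form of 'tooth' is therefore /lɛfez/.

/lɛfez/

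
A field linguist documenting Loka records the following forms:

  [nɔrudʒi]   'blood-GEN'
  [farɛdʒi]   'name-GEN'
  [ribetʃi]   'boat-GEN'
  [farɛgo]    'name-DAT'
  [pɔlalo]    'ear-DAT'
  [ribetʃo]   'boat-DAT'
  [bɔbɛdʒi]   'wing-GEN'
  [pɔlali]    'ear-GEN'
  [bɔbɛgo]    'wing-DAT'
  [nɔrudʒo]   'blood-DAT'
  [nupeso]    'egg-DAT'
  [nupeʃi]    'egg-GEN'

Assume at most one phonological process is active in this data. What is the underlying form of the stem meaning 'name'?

/farɛg/

'name' shows [g] ~ [dʒ] at the end of the stem ([farɛgo] vs [farɛdʒi]).
If /dʒ/ were underlying and a rule turned it into [g] before the DAT suffix, 'blood' would also alternate; but it has [dʒ] in both [nɔrudʒo] and [nɔrudʒi].
Therefore /g/ is basic and [dʒ] is derived by palatalization before a front vowel (/g/ and /s/ become palato-alveolar [dʒ] and [ʃ] before a front vowel).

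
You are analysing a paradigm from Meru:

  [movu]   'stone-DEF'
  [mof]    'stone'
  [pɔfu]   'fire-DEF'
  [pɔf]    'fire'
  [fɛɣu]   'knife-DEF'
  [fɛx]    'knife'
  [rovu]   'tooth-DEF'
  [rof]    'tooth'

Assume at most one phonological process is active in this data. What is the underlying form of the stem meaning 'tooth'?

/rov/

The root 'tooth' surfaces as [rovu] and [rof], with a stem-final [v] ~ [f] alternation.
But 'fire' keeps [f] in both environments ([pɔfu], [pɔf]), so there is no rule changing /f/ to [v] before the DEF suffix.
The underlying segment must be /v/; voiced obstruents become voiceless word-finally, yielding [f] there.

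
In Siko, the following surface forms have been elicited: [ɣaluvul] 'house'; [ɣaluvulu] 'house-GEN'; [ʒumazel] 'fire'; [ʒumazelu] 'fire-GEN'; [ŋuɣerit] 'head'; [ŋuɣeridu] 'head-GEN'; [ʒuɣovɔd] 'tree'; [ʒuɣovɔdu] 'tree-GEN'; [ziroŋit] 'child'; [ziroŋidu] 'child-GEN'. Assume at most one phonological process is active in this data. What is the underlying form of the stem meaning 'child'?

/ziroŋit/

In [ziroŋit] and [ziroŋidu] the final segment of 'child' alternates: [t] ~ [d].
But 'tree' keeps [d] in both environments ([ʒuɣovɔd], [ʒuɣovɔdu]), so there is no rule changing /d/ to [t] in isolation.
Therefore /t/ is basic and [d] is derived by intervocalic voicing (voiceless stops become voiced between vowels).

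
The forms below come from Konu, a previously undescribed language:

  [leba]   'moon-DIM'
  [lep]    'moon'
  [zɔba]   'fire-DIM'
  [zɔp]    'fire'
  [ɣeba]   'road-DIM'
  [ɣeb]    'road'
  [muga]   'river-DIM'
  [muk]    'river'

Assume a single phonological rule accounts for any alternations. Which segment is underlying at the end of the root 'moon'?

In [leba] and [lep] the final segment of 'moon' alternates: [b] ~ [p].
Compare 'road', with invariant [b] in [ɣeba] and [ɣeb]: an analysis with underlying /b/ and a rule producing [p] in isolation would wrongly predict alternation here too.
The underlying segment must be /p/; voiceless stops become voiced between vowels, yielding [b] there.

/p/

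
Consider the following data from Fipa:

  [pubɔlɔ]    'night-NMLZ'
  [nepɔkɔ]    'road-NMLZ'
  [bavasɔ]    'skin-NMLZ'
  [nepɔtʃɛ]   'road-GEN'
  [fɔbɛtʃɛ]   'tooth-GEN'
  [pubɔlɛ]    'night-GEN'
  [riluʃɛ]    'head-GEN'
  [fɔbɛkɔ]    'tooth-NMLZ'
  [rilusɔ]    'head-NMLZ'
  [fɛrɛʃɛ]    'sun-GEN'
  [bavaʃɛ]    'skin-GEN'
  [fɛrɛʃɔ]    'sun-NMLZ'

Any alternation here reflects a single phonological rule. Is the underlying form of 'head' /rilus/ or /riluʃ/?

The root 'head' surfaces as [riluʃɛ] and [rilusɔ], with a stem-final [ʃ] ~ [s] alternation.
Compare 'sun', with invariant [ʃ] in [fɛrɛʃɛ] and [fɛrɛʃɔ]: an analysis with underlying /ʃ/ and a rule producing [s] before the NMLZ suffix would wrongly predict alternation here too.
Therefore /s/ is basic and [ʃ] is derived by palatalization before a front vowel (/k/ and /s/ become palato-alveolar [tʃ] and [ʃ] before a front vowel).

/rilus/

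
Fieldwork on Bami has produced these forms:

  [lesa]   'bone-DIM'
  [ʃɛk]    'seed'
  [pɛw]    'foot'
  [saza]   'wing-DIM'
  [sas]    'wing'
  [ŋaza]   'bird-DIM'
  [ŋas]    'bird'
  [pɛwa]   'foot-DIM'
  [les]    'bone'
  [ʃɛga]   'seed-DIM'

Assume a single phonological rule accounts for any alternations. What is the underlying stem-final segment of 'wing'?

'wing' shows [s] ~ [z] at the end of the stem ([sas] vs [saza]).
Compare 'bone', with invariant [s] in [les] and [lesa]: an analysis with underlying /s/ and a rule producing [z] before the DIM suffix would wrongly predict alternation here too.
The underlying segment must be /z/; voiced obstruents become voiceless word-finally, yielding [s] there.

/z/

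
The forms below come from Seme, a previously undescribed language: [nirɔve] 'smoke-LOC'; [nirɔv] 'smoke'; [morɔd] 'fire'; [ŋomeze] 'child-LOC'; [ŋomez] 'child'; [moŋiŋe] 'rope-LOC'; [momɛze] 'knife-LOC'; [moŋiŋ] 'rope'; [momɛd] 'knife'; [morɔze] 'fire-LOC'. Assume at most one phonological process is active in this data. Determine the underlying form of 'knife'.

/momɛd/

In [momɛze] and [momɛd] the final segment of 'knife' alternates: [z] ~ [d].
Compare 'child', with invariant [z] in [ŋomeze] and [ŋomez]: an analysis with underlying /z/ and a rule producing [d] in isolation would wrongly predict alternation here too.
The alternation reflects intervocalic spirantization: voiced stops become fricatives between vowels. /d/ is underlying.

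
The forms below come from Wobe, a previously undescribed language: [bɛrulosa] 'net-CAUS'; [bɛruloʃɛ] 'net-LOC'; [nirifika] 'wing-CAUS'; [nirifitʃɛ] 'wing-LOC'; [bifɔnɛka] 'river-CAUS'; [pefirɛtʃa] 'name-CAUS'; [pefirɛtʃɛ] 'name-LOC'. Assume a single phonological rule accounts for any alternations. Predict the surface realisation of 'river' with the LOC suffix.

'wing' shows [k] ~ [tʃ] at the end of the stem ([nirifika] vs [nirifitʃɛ]).
The stem 'name' ([pefirɛtʃa], [pefirɛtʃɛ]) shows [tʃ] unchanged in both environments, so [tʃ] cannot be basic with [k] derived before the CAUS suffix.
The alternation reflects palatalization before a front vowel: /k/ and /s/ become palato-alveolar [tʃ] and [ʃ] before a front vowel. /k/ is underlying.
The one attested form of 'river', [bifɔnɛka], shows underlying /bifɔnɛk/. Applying the same rule before a front vowel gives [bifɔnɛtʃɛ].

[bifɔnɛtʃɛ]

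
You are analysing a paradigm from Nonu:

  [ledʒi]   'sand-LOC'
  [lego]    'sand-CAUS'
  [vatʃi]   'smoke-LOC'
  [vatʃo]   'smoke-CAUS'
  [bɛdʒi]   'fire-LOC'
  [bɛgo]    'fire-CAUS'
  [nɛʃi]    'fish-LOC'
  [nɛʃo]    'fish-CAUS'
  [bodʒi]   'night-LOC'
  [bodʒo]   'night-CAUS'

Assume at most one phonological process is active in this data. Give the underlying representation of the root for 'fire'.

/bɛg/

In [bɛdʒi] and [bɛgo] the final segment of 'fire' alternates: [dʒ] ~ [g].
But 'night' keeps [dʒ] in both environments ([bodʒi], [bodʒo]), so there is no rule changing /dʒ/ to [g] before the CAUS suffix.
The underlying segment must be /g/; /g/ becomes palato-alveolar [dʒ] before a front vowel, yielding [dʒ] there.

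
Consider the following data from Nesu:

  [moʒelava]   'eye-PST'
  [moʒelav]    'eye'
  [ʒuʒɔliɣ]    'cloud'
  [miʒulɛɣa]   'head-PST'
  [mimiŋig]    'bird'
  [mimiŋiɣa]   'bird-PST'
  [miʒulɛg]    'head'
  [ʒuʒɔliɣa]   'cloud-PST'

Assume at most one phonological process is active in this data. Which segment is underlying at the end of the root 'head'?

The root 'head' surfaces as [miʒulɛɣa] and [miʒulɛg], with a stem-final [ɣ] ~ [g] alternation.
But 'cloud' keeps [ɣ] in both environments ([ʒuʒɔliɣa], [ʒuʒɔliɣ]), so there is no rule changing /ɣ/ to [g] in isolation.
The alternation reflects intervocalic spirantization: voiced stops become fricatives between vowels. /g/ is underlying.

/g/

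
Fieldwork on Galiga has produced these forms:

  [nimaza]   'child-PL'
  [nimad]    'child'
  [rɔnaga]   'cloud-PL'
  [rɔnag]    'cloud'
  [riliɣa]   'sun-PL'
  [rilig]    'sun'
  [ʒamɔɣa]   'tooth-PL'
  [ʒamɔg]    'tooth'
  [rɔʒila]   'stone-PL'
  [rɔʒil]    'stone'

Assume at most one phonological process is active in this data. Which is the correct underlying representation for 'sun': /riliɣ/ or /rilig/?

/riliɣ/

'sun' shows [ɣ] ~ [g] at the end of the stem ([riliɣa] vs [rilig]).
Compare 'cloud', with invariant [g] in [rɔnaga] and [rɔnag]: an analysis with underlying /g/ and a rule producing [ɣ] before the PL suffix would wrongly predict alternation here too.
Therefore /ɣ/ is basic and [g] is derived by word-final hardening (voiced fricatives become stops word-finally).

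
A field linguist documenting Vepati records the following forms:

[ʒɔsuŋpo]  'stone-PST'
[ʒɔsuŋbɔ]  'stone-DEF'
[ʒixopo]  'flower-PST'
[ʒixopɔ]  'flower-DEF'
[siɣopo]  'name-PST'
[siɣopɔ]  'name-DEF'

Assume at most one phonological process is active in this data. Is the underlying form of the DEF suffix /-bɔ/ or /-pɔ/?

/-bɔ/

The DEF suffix surfaces as [-bɔ] and [-pɔ], depending on the final segment of the stem.
The PST suffix, which begins with [p], is invariant after every stem; so [p] is not altered by any rule here.
So the underlying form is /-bɔ/, and voiced stops become voiceless after a vowel.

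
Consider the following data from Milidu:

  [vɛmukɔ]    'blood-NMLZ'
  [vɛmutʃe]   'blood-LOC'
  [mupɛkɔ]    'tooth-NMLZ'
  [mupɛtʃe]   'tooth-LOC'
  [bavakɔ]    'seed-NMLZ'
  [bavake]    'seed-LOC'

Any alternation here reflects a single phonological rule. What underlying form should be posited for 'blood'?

/vɛmutʃ/

'blood' shows [k] ~ [tʃ] at the end of the stem ([vɛmukɔ] vs [vɛmutʃe]).
But 'seed' keeps [k] in both environments ([bavakɔ], [bavake]), so there is no rule changing /k/ to [tʃ] before the LOC suffix.
The underlying segment must be /tʃ/; palato-alveolar /tʃ/ becomes [k] when no front vowel follows, yielding [k] there.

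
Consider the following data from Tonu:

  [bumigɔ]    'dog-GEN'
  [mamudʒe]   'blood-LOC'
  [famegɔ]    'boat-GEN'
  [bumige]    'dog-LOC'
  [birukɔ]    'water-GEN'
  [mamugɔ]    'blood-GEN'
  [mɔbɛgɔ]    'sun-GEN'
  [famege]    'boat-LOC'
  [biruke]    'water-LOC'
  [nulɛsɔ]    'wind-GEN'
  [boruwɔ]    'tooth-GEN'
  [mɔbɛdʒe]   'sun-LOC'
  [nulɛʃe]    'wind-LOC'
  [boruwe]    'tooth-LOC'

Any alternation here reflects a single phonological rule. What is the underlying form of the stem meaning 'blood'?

'blood' shows [dʒ] ~ [g] at the end of the stem ([mamudʒe] vs [mamugɔ]).
The stem 'dog' ([bumige], [bumigɔ]) shows [g] unchanged in both environments, so [g] cannot be basic with [dʒ] derived before the LOC suffix.
Therefore /dʒ/ is basic and [g] is derived by depalatalization (palato-alveolar /dʒ/ and /ʃ/ become [g] and [s] when no front vowel follows).
So 'blood' = /mamudʒ/.

/mamudʒ/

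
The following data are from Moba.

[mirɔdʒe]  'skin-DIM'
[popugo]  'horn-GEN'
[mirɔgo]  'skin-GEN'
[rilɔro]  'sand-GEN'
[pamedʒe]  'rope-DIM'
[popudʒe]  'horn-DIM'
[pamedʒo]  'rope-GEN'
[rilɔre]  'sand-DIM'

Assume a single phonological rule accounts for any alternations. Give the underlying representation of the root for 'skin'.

/mirɔg/

The stem for 'skin' ends in [dʒ] in [mirɔdʒe] but [g] in [mirɔgo].
But 'rope' keeps [dʒ] in both environments ([pamedʒe], [pamedʒo]), so there is no rule changing /dʒ/ to [g] before the GEN suffix.
Therefore /g/ is basic and [dʒ] is derived by palatalization before a front vowel (/g/ becomes palato-alveolar [dʒ] before a front vowel).
The underlying form of 'skin' is therefore /mirɔg/.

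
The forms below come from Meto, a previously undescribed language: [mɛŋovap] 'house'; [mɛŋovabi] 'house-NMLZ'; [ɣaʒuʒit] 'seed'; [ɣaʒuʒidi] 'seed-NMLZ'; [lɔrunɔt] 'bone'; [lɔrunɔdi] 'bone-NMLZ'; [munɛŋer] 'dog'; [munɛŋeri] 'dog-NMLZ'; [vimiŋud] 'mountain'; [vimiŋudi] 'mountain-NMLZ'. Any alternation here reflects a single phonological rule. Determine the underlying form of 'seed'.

/ɣaʒuʒit/

'seed' shows [t] ~ [d] at the end of the stem ([ɣaʒuʒit] vs [ɣaʒuʒidi]).
Compare 'mountain', with invariant [d] in [vimiŋud] and [vimiŋudi]: an analysis with underlying /d/ and a rule producing [t] in isolation would wrongly predict alternation here too.
The alternation reflects intervocalic voicing: voiceless stops become voiced between vowels. /t/ is underlying.
So 'seed' = /ɣaʒuʒit/.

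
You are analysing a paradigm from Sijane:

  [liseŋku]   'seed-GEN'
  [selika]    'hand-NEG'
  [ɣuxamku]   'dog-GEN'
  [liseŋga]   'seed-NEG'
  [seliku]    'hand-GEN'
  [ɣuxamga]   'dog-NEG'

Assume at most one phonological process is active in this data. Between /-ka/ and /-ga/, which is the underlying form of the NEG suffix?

The NEG suffix surfaces as [-ga] and [-ka], depending on the final segment of the stem.
By contrast the GEN suffix keeps its initial [k] throughout — that segment must be underlying.
So the underlying form is /-ga/, and voiced stops become voiceless after a vowel.

/-ga/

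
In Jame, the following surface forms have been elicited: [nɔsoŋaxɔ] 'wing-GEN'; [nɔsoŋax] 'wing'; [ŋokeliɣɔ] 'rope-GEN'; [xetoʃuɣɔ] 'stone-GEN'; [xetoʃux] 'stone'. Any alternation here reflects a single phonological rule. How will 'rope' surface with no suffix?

[ŋokelix]

In [xetoʃuɣɔ] and [xetoʃux] the final segment of 'stone' alternates: [ɣ] ~ [x].
But 'wing' keeps [x] in both environments ([nɔsoŋaxɔ], [nɔsoŋax]), so there is no rule changing /x/ to [ɣ] before the GEN suffix.
Therefore /ɣ/ is basic and [x] is derived by word-final obstruent devoicing (voiced obstruents become voiceless word-finally).
The one attested form of 'rope', [ŋokeliɣɔ], shows underlying /ŋokeliɣ/. Applying the same rule word-finally gives [ŋokelix].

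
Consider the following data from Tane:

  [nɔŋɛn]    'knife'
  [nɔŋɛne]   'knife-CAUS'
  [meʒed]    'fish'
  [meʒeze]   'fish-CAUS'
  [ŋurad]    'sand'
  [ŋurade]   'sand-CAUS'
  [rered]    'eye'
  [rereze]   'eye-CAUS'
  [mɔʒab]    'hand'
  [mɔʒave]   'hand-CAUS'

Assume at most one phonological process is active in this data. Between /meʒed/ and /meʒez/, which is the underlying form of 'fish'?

'fish' shows [d] ~ [z] at the end of the stem ([meʒed] vs [meʒeze]).
Compare 'sand', with invariant [d] in [ŋurad] and [ŋurade]: an analysis with underlying /d/ and a rule producing [z] before the CAUS suffix would wrongly predict alternation here too.
The alternation reflects word-final hardening: voiced fricatives become stops word-finally. /z/ is underlying.

/meʒez/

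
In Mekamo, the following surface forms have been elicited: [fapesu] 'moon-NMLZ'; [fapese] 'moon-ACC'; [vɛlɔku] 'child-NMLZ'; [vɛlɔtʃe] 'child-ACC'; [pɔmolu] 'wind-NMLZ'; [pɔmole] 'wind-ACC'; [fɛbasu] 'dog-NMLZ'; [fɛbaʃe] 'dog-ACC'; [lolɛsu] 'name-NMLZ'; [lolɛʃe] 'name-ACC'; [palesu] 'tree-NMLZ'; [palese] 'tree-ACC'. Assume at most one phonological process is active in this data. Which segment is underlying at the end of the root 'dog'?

/ʃ/

'dog' shows [s] ~ [ʃ] at the end of the stem ([fɛbasu] vs [fɛbaʃe]).
The stem 'moon' ([fapesu], [fapese]) shows [s] unchanged in both environments, so [s] cannot be basic with [ʃ] derived before the ACC suffix.
Therefore /ʃ/ is basic and [s] is derived by depalatalization (palato-alveolar /tʃ/ and /ʃ/ become [k] and [s] when no front vowel follows).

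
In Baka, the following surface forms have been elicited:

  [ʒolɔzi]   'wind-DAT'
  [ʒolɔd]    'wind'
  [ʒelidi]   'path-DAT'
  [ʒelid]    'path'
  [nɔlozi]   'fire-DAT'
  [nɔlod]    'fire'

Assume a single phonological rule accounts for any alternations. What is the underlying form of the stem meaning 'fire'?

The stem for 'fire' ends in [z] in [nɔlozi] but [d] in [nɔlod].
The stem 'path' ([ʒelidi], [ʒelid]) shows [d] unchanged in both environments, so [d] cannot be basic with [z] derived before the DAT suffix.
Therefore /z/ is basic and [d] is derived by word-final hardening (voiced fricatives become stops word-finally).

/nɔloz/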